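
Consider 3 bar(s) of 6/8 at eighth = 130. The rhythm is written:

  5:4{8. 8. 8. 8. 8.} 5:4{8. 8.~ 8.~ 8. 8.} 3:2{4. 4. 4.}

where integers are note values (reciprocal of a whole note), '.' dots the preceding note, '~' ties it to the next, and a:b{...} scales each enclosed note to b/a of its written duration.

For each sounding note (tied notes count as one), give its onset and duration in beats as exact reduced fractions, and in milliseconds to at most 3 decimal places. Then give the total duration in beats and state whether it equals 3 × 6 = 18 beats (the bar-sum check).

1) 0.0ms=0b +553.846ms=6/5b
2) 553.846ms=6/5b +553.846ms=6/5b
3) 1107.692ms=12/5b +553.846ms=6/5b
4) 1661.538ms=18/5b +553.846ms=6/5b
5) 2215.385ms=24/5b +553.846ms=6/5b
6) 2769.231ms=6b +553.846ms=6/5b
7) 3323.077ms=36/5b +1661.538ms=18/5b
8) 4984.615ms=54/5b +553.846ms=6/5b
9) 5538.462ms=12b +923.077ms=2b
10) 6461.538ms=14b +923.077ms=2b
11) 7384.615ms=16b +923.077ms=2b
Σ=18b of 18 (130bpm 6/8) — PASS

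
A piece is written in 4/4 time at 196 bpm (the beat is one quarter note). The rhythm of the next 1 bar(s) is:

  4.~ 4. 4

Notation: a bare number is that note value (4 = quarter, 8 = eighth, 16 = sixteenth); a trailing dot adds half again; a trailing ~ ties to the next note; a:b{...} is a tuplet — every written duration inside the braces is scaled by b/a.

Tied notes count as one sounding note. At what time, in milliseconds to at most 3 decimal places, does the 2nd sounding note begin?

1. 0.0ms @ 0 + 918.367ms (3)
2. 918.367ms @ 3 + 306.122ms (1)

note 2 onset = 3b = 918.367ms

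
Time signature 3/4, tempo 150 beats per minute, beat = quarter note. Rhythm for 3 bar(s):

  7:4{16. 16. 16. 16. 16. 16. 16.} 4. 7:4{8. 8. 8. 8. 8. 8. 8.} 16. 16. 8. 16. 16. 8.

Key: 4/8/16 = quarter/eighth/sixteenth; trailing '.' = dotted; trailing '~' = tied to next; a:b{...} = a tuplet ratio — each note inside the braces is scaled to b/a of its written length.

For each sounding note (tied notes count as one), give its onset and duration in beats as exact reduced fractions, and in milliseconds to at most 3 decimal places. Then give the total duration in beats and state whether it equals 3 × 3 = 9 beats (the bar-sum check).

1) 0.0ms=0b +85.714ms=3/14b
2) 85.714ms=3/14b +85.714ms=3/14b
3) 171.429ms=3/7b +85.714ms=3/14b
4) 257.143ms=9/14b +85.714ms=3/14b
5) 342.857ms=6/7b +85.714ms=3/14b
6) 428.571ms=15/14b +85.714ms=3/14b
7) 514.286ms=9/7b +85.714ms=3/14b
8) 600.0ms=3/2b +600.0ms=3/2b
9) 1200.0ms=3b +171.429ms=3/7b
10) 1371.429ms=24/7b +171.429ms=3/7b
11) 1542.857ms=27/7b +171.429ms=3/7b
12) 1714.286ms=30/7b +171.429ms=3/7b
13) 1885.714ms=33/7b +171.429ms=3/7b
14) 2057.143ms=36/7b +171.429ms=3/7b
15) 2228.571ms=39/7b +171.429ms=3/7b
16) 2400.0ms=6b +150.0ms=3/8b
17) 2550.0ms=51/8b +150.0ms=3/8b
18) 2700.0ms=27/4b +300.0ms=3/4b
19) 3000.0ms=15/2b +150.0ms=3/8b
20) 3150.0ms=63/8b +150.0ms=3/8b
21) 3300.0ms=33/4b +300.0ms=3/4b
Σ=9b of 9 (150bpm 3/4) — PASS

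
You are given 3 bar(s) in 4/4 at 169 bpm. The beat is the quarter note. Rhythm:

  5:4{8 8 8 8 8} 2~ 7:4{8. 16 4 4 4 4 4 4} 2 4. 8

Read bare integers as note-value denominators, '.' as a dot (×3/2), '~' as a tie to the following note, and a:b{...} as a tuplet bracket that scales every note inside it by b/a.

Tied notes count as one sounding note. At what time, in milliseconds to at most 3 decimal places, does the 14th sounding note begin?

1. 0.0ms @ 0 + 142.012ms (2/5)
2. 142.012ms @ 2/5 + 142.012ms (2/5)
3. 284.024ms @ 4/5 + 142.012ms (2/5)
4. 426.036ms @ 6/5 + 142.012ms (2/5)
5. 568.047ms @ 8/5 + 142.012ms (2/5)
6. 710.059ms @ 2 + 862.215ms (17/7)
7. 1572.274ms @ 31/7 + 50.719ms (1/7)
8. 1622.992ms @ 32/7 + 202.874ms (4/7)
9. 1825.866ms @ 36/7 + 202.874ms (4/7)
10. 2028.74ms @ 40/7 + 202.874ms (4/7)
11. 2231.615ms @ 44/7 + 202.874ms (4/7)
12. 2434.489ms @ 48/7 + 202.874ms (4/7)
13. 2637.363ms @ 52/7 + 202.874ms (4/7)
14. 2840.237ms @ 8 + 710.059ms (2)
15. 3550.296ms @ 10 + 532.544ms (3/2)
16. 4082.84ms @ 23/2 + 177.515ms (1/2)

note 14 onset = 8b = 2840.237ms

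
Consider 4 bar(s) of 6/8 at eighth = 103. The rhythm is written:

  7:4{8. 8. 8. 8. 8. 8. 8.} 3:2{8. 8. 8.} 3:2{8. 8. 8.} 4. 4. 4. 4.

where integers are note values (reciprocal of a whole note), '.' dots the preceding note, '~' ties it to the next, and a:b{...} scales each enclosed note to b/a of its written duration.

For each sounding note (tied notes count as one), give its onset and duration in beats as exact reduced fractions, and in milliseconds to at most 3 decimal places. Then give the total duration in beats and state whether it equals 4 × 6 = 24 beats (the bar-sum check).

1) 0.0ms=0b +499.307ms=6/7b
2) 499.307ms=6/7b +499.307ms=6/7b
3) 998.613ms=12/7b +499.307ms=6/7b
4) 1497.92ms=18/7b +499.307ms=6/7b
5) 1997.226ms=24/7b +499.307ms=6/7b
6) 2496.533ms=30/7b +499.307ms=6/7b
7) 2995.839ms=36/7b +499.307ms=6/7b
8) 3495.146ms=6b +582.524ms=1b
9) 4077.67ms=7b +582.524ms=1b
10) 4660.194ms=8b +582.524ms=1b
11) 5242.718ms=9b +582.524ms=1b
12) 5825.243ms=10b +582.524ms=1b
13) 6407.767ms=11b +582.524ms=1b
14) 6990.291ms=12b +1747.573ms=3b
15) 8737.864ms=15b +1747.573ms=3b
16) 10485.437ms=18b +1747.573ms=3b
17) 12233.01ms=21b +1747.573ms=3b
Σ=24b of 24 (103bpm 6/8) — PASS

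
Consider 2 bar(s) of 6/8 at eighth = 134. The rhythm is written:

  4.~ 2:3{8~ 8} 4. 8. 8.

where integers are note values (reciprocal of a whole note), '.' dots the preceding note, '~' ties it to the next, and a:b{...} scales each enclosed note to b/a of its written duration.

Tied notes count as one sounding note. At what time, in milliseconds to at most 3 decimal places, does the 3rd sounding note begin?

1. 0.0ms @ 0 + 2686.567ms (6)
2. 2686.567ms @ 6 + 1343.284ms (3)
3. 4029.851ms @ 9 + 671.642ms (3/2)
4. 4701.493ms @ 21/2 + 671.642ms (3/2)

note 3 onset = 9b = 4029.851ms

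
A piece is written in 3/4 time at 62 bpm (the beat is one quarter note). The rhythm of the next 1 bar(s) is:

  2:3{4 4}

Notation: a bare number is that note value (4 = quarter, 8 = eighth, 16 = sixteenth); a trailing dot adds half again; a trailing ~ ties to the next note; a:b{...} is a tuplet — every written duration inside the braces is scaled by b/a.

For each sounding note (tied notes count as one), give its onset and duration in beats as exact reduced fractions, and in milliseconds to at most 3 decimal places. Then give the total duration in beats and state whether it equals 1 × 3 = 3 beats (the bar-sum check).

1) 0.0ms=0b +1451.613ms=3/2b
2) 1451.613ms=3/2b +1451.613ms=3/2b
Σ=3b of 3 (62bpm 3/4) — PASS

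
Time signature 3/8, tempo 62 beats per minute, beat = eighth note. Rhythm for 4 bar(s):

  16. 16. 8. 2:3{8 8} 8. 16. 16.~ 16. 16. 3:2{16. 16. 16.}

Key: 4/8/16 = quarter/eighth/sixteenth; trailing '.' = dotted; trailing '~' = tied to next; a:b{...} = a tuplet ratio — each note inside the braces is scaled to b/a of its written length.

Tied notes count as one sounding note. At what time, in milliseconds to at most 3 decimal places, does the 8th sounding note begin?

note 8 onset = 33/4b = 7983.871ms

1. 0.0ms @ 0 + 725.806ms (3/4)
2. 725.806ms @ 3/4 + 725.806ms (3/4)
3. 1451.613ms @ 3/2 + 1451.613ms (3/2)
4. 2903.226ms @ 3 + 1451.613ms (3/2)
5. 4354.839ms @ 9/2 + 1451.613ms (3/2)
6. 5806.452ms @ 6 + 1451.613ms (3/2)
7. 7258.065ms @ 15/2 + 725.806ms (3/4)
8. 7983.871ms @ 33/4 + 1451.613ms (3/2)
9. 9435.484ms @ 39/4 + 725.806ms (3/4)
10. 10161.29ms @ 21/2 + 483.871ms (1/2)
11. 10645.161ms @ 11 + 483.871ms (1/2)
12. 11129.032ms @ 23/2 + 483.871ms (1/2)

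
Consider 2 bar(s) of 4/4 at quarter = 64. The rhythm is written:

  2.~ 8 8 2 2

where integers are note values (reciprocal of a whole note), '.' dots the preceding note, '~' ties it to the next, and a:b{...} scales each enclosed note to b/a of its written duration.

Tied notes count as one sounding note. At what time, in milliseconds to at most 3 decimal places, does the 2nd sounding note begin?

note 2 onset = 7/2b = 3281.25ms

1. 0.0ms @ 0 + 3281.25ms (7/2)
2. 3281.25ms @ 7/2 + 468.75ms (1/2)
3. 3750.0ms @ 4 + 1875.0ms (2)
4. 5625.0ms @ 6 + 1875.0ms (2)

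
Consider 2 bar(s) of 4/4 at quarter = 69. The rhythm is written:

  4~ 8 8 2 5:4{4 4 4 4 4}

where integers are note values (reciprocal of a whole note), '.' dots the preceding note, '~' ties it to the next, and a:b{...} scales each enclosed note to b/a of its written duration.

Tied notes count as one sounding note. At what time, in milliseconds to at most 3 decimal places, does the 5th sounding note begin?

note 5 onset = 24/5b = 4173.913ms

1. 0.0ms @ 0 + 1304.348ms (3/2)
2. 1304.348ms @ 3/2 + 434.783ms (1/2)
3. 1739.13ms @ 2 + 1739.13ms (2)
4. 3478.261ms @ 4 + 695.652ms (4/5)
5. 4173.913ms @ 24/5 + 695.652ms (4/5)
6. 4869.565ms @ 28/5 + 695.652ms (4/5)
7. 5565.217ms @ 32/5 + 695.652ms (4/5)
8. 6260.87ms @ 36/5 + 695.652ms (4/5)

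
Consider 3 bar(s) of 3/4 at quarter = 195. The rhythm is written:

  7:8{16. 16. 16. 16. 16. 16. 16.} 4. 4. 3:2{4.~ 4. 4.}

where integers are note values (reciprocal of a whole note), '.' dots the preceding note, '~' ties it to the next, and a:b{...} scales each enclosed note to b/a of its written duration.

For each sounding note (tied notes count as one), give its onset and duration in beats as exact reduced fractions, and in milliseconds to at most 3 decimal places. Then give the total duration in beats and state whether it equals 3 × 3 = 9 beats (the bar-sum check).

1) 0.0ms=0b +131.868ms=3/7b
2) 131.868ms=3/7b +131.868ms=3/7b
3) 263.736ms=6/7b +131.868ms=3/7b
4) 395.604ms=9/7b +131.868ms=3/7b
5) 527.473ms=12/7b +131.868ms=3/7b
6) 659.341ms=15/7b +131.868ms=3/7b
7) 791.209ms=18/7b +131.868ms=3/7b
8) 923.077ms=3b +461.538ms=3/2b
9) 1384.615ms=9/2b +461.538ms=3/2b
10) 1846.154ms=6b +615.385ms=2b
11) 2461.538ms=8b +307.692ms=1b
Σ=9b of 9 (195bpm 3/4) — PASS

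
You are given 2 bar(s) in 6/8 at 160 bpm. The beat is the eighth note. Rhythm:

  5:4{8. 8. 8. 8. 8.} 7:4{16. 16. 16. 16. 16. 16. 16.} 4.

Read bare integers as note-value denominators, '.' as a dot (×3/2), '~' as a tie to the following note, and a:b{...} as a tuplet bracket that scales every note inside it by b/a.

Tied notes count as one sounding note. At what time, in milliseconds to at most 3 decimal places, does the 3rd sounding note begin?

1. 0.0ms @ 0 + 450.0ms (6/5)
2. 450.0ms @ 6/5 + 450.0ms (6/5)
3. 900.0ms @ 12/5 + 450.0ms (6/5)
4. 1350.0ms @ 18/5 + 450.0ms (6/5)
5. 1800.0ms @ 24/5 + 450.0ms (6/5)
6. 2250.0ms @ 6 + 160.714ms (3/7)
7. 2410.714ms @ 45/7 + 160.714ms (3/7)
8. 2571.429ms @ 48/7 + 160.714ms (3/7)
9. 2732.143ms @ 51/7 + 160.714ms (3/7)
10. 2892.857ms @ 54/7 + 160.714ms (3/7)
11. 3053.571ms @ 57/7 + 160.714ms (3/7)
12. 3214.286ms @ 60/7 + 160.714ms (3/7)
13. 3375.0ms @ 9 + 1125.0ms (3)

note 3 onset = 12/5b = 900.0ms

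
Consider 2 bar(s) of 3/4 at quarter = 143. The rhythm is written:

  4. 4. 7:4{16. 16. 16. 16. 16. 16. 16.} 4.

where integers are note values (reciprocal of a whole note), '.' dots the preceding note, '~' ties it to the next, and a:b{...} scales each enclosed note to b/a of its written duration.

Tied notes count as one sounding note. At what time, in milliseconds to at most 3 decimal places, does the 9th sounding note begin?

note 9 onset = 30/7b = 1798.202ms

1. 0.0ms @ 0 + 629.371ms (3/2)
2. 629.371ms @ 3/2 + 629.371ms (3/2)
3. 1258.741ms @ 3 + 89.91ms (3/14)
4. 1348.651ms @ 45/14 + 89.91ms (3/14)
5. 1438.561ms @ 24/7 + 89.91ms (3/14)
6. 1528.472ms @ 51/14 + 89.91ms (3/14)
7. 1618.382ms @ 27/7 + 89.91ms (3/14)
8. 1708.292ms @ 57/14 + 89.91ms (3/14)
9. 1798.202ms @ 30/7 + 89.91ms (3/14)
10. 1888.112ms @ 9/2 + 629.371ms (3/2)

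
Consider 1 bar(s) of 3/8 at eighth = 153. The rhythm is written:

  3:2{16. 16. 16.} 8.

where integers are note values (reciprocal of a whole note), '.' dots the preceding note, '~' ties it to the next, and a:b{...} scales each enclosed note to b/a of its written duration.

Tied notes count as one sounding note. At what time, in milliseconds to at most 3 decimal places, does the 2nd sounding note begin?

1. 0.0ms @ 0 + 196.078ms (1/2)
2. 196.078ms @ 1/2 + 196.078ms (1/2)
3. 392.157ms @ 1 + 196.078ms (1/2)
4. 588.235ms @ 3/2 + 588.235ms (3/2)

note 2 onset = 1/2b = 196.078ms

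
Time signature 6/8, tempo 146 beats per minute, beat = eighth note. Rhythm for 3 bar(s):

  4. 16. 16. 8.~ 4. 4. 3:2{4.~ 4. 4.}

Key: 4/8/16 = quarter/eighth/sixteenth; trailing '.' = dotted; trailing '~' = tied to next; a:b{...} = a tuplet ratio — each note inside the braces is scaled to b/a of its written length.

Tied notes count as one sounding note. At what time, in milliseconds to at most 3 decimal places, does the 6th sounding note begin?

1. 0.0ms @ 0 + 1232.877ms (3)
2. 1232.877ms @ 3 + 308.219ms (3/4)
3. 1541.096ms @ 15/4 + 308.219ms (3/4)
4. 1849.315ms @ 9/2 + 1849.315ms (9/2)
5. 3698.63ms @ 9 + 1232.877ms (3)
6. 4931.507ms @ 12 + 1643.836ms (4)
7. 6575.342ms @ 16 + 821.918ms (2)

note 6 onset = 12b = 4931.507ms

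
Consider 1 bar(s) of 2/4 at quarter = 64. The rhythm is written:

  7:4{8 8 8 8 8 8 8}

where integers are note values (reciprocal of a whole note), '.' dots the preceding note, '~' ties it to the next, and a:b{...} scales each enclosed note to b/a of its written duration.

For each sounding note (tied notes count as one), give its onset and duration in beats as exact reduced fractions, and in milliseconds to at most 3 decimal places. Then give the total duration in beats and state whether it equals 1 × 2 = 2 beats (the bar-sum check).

1) 0.0ms=0b +267.857ms=2/7b
2) 267.857ms=2/7b +267.857ms=2/7b
3) 535.714ms=4/7b +267.857ms=2/7b
4) 803.571ms=6/7b +267.857ms=2/7b
5) 1071.429ms=8/7b +267.857ms=2/7b
6) 1339.286ms=10/7b +267.857ms=2/7b
7) 1607.143ms=12/7b +267.857ms=2/7b
Σ=2b of 2 (64bpm 2/4) — PASS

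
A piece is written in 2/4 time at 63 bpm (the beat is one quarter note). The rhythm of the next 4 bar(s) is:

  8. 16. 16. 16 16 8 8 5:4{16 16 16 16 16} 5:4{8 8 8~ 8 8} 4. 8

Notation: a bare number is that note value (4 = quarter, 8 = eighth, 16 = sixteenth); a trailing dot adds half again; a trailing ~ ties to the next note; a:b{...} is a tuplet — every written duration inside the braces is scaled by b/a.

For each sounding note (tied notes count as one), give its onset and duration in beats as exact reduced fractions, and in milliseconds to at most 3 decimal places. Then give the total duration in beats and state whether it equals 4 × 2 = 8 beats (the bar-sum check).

1) 0.0ms=0b +714.286ms=3/4b
2) 714.286ms=3/4b +357.143ms=3/8b
3) 1071.429ms=9/8b +357.143ms=3/8b
4) 1428.571ms=3/2b +238.095ms=1/4b
5) 1666.667ms=7/4b +238.095ms=1/4b
6) 1904.762ms=2b +476.19ms=1/2b
7) 2380.952ms=5/2b +476.19ms=1/2b
8) 2857.143ms=3b +190.476ms=1/5b
9) 3047.619ms=16/5b +190.476ms=1/5b
10) 3238.095ms=17/5b +190.476ms=1/5b
11) 3428.571ms=18/5b +190.476ms=1/5b
12) 3619.048ms=19/5b +190.476ms=1/5b
13) 3809.524ms=4b +380.952ms=2/5b
14) 4190.476ms=22/5b +380.952ms=2/5b
15) 4571.429ms=24/5b +761.905ms=4/5b
16) 5333.333ms=28/5b +380.952ms=2/5b
17) 5714.286ms=6b +1428.571ms=3/2b
18) 7142.857ms=15/2b +476.19ms=1/2b
Σ=8b of 8 (63bpm 2/4) — PASS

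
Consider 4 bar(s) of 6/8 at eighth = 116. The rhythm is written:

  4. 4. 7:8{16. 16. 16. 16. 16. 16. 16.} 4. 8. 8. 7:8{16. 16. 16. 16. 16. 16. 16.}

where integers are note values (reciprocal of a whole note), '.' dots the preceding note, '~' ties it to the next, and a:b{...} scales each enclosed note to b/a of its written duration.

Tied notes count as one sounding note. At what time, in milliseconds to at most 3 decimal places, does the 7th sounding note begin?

note 7 onset = 66/7b = 4876.847ms

1. 0.0ms @ 0 + 1551.724ms (3)
2. 1551.724ms @ 3 + 1551.724ms (3)
3. 3103.448ms @ 6 + 443.35ms (6/7)
4. 3546.798ms @ 48/7 + 443.35ms (6/7)
5. 3990.148ms @ 54/7 + 443.35ms (6/7)
6. 4433.498ms @ 60/7 + 443.35ms (6/7)
7. 4876.847ms @ 66/7 + 443.35ms (6/7)
8. 5320.197ms @ 72/7 + 443.35ms (6/7)
9. 5763.547ms @ 78/7 + 443.35ms (6/7)
10. 6206.897ms @ 12 + 1551.724ms (3)
11. 7758.621ms @ 15 + 775.862ms (3/2)
12. 8534.483ms @ 33/2 + 775.862ms (3/2)
13. 9310.345ms @ 18 + 443.35ms (6/7)
14. 9753.695ms @ 132/7 + 443.35ms (6/7)
15. 10197.044ms @ 138/7 + 443.35ms (6/7)
16. 10640.394ms @ 144/7 + 443.35ms (6/7)
17. 11083.744ms @ 150/7 + 443.35ms (6/7)
18. 11527.094ms @ 156/7 + 443.35ms (6/7)
19. 11970.443ms @ 162/7 + 443.35ms (6/7)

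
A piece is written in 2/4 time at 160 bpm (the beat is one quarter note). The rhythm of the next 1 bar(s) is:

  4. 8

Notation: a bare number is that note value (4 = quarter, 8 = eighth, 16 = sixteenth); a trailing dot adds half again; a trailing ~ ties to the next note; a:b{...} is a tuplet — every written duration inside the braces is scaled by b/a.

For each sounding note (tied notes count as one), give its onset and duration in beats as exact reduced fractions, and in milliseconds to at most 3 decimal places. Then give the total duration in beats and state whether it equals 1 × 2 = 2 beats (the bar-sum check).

1) 0.0ms=0b +562.5ms=3/2b
2) 562.5ms=3/2b +187.5ms=1/2b
Σ=2b of 2 (160bpm 2/4) — PASS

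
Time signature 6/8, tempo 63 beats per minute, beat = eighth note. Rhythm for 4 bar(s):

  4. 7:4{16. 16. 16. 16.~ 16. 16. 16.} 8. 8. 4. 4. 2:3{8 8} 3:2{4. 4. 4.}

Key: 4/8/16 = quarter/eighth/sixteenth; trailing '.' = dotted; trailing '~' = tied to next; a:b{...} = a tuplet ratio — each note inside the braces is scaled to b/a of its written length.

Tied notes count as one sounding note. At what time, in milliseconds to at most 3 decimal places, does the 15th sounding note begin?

note 15 onset = 20b = 19047.619ms

1. 0.0ms @ 0 + 2857.143ms (3)
2. 2857.143ms @ 3 + 408.163ms (3/7)
3. 3265.306ms @ 24/7 + 408.163ms (3/7)
4. 3673.469ms @ 27/7 + 408.163ms (3/7)
5. 4081.633ms @ 30/7 + 816.327ms (6/7)
6. 4897.959ms @ 36/7 + 408.163ms (3/7)
7. 5306.122ms @ 39/7 + 408.163ms (3/7)
8. 5714.286ms @ 6 + 1428.571ms (3/2)
9. 7142.857ms @ 15/2 + 1428.571ms (3/2)
10. 8571.429ms @ 9 + 2857.143ms (3)
11. 11428.571ms @ 12 + 2857.143ms (3)
12. 14285.714ms @ 15 + 1428.571ms (3/2)
13. 15714.286ms @ 33/2 + 1428.571ms (3/2)
14. 17142.857ms @ 18 + 1904.762ms (2)
15. 19047.619ms @ 20 + 1904.762ms (2)
16. 20952.381ms @ 22 + 1904.762ms (2)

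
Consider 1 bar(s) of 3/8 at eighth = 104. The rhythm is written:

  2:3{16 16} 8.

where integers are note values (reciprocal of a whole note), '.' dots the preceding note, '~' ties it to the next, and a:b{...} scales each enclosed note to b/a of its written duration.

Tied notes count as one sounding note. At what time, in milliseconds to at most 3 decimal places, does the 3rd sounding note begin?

note 3 onset = 3/2b = 865.385ms

1. 0.0ms @ 0 + 432.692ms (3/4)
2. 432.692ms @ 3/4 + 432.692ms (3/4)
3. 865.385ms @ 3/2 + 865.385ms (3/2)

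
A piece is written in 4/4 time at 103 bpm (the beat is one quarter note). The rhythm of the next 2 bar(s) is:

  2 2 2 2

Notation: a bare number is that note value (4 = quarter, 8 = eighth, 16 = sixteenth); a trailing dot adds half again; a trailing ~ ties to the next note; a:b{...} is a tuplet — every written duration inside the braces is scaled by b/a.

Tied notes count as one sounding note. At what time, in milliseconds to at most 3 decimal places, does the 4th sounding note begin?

1. 0.0ms @ 0 + 1165.049ms (2)
2. 1165.049ms @ 2 + 1165.049ms (2)
3. 2330.097ms @ 4 + 1165.049ms (2)
4. 3495.146ms @ 6 + 1165.049ms (2)

note 4 onset = 6b = 3495.146ms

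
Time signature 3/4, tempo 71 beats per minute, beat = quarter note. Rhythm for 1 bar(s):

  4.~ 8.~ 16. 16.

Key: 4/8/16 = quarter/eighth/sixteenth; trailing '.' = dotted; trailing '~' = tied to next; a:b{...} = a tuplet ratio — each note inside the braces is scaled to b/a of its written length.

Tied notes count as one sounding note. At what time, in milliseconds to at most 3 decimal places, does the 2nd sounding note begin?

1. 0.0ms @ 0 + 2218.31ms (21/8)
2. 2218.31ms @ 21/8 + 316.901ms (3/8)

note 2 onset = 21/8b = 2218.31ms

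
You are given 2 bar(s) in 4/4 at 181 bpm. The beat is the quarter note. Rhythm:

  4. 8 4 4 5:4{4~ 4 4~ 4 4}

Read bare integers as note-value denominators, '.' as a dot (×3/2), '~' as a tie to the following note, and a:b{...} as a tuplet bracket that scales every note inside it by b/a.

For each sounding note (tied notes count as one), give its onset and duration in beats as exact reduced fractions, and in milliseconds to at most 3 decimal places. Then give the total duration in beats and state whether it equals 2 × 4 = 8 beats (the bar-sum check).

1) 0.0ms=0b +497.238ms=3/2b
2) 497.238ms=3/2b +165.746ms=1/2b
3) 662.983ms=2b +331.492ms=1b
4) 994.475ms=3b +331.492ms=1b
5) 1325.967ms=4b +530.387ms=8/5b
6) 1856.354ms=28/5b +530.387ms=8/5b
7) 2386.74ms=36/5b +265.193ms=4/5b
Σ=8b of 8 (181bpm 4/4) — PASS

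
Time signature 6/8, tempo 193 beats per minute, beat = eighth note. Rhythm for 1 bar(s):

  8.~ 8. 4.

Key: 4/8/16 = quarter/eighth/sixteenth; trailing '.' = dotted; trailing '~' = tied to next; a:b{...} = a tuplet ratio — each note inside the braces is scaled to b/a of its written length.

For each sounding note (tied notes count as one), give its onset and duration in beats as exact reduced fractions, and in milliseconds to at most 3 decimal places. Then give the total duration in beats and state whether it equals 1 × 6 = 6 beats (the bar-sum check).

1) 0.0ms=0b +932.642ms=3b
2) 932.642ms=3b +932.642ms=3b
Σ=6b of 6 (193bpm 6/8) — PASS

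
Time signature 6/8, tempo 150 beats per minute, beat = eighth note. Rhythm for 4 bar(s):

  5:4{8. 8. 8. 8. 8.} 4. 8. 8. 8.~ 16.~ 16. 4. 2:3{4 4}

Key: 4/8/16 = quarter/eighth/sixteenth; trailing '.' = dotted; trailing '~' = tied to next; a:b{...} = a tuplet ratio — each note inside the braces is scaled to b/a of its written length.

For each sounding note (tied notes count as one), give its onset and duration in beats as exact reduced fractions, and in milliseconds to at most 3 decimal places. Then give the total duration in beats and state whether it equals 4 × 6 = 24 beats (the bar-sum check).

1) 0.0ms=0b +480.0ms=6/5b
2) 480.0ms=6/5b +480.0ms=6/5b
3) 960.0ms=12/5b +480.0ms=6/5b
4) 1440.0ms=18/5b +480.0ms=6/5b
5) 1920.0ms=24/5b +480.0ms=6/5b
6) 2400.0ms=6b +1200.0ms=3b
7) 3600.0ms=9b +600.0ms=3/2b
8) 4200.0ms=21/2b +600.0ms=3/2b
9) 4800.0ms=12b +1200.0ms=3b
10) 6000.0ms=15b +1200.0ms=3b
11) 7200.0ms=18b +1200.0ms=3b
12) 8400.0ms=21b +1200.0ms=3b
Σ=24b of 24 (150bpm 6/8) — PASS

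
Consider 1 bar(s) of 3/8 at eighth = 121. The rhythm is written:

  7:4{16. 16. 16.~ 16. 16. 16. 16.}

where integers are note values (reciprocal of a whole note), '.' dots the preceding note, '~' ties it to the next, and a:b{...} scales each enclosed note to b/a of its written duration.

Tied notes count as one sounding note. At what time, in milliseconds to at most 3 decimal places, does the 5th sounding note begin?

1. 0.0ms @ 0 + 212.515ms (3/7)
2. 212.515ms @ 3/7 + 212.515ms (3/7)
3. 425.03ms @ 6/7 + 425.03ms (6/7)
4. 850.059ms @ 12/7 + 212.515ms (3/7)
5. 1062.574ms @ 15/7 + 212.515ms (3/7)
6. 1275.089ms @ 18/7 + 212.515ms (3/7)

note 5 onset = 15/7b = 1062.574ms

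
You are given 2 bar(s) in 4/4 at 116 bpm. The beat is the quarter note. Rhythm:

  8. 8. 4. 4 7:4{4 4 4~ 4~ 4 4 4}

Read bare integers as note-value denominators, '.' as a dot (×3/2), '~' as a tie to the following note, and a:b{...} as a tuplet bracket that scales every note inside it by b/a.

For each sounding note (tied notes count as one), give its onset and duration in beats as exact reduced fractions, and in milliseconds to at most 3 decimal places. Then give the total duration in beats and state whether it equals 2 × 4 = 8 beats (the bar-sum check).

1) 0.0ms=0b +387.931ms=3/4b
2) 387.931ms=3/4b +387.931ms=3/4b
3) 775.862ms=3/2b +775.862ms=3/2b
4) 1551.724ms=3b +517.241ms=1b
5) 2068.966ms=4b +295.567ms=4/7b
6) 2364.532ms=32/7b +295.567ms=4/7b
7) 2660.099ms=36/7b +886.7ms=12/7b
8) 3546.798ms=48/7b +295.567ms=4/7b
9) 3842.365ms=52/7b +295.567ms=4/7b
Σ=8b of 8 (116bpm 4/4) — PASS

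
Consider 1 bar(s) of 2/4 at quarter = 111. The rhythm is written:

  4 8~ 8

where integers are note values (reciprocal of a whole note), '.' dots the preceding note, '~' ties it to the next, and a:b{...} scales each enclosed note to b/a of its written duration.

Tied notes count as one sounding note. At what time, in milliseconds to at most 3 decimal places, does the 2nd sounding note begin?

note 2 onset = 1b = 540.541ms

1. 0.0ms @ 0 + 540.541ms (1)
2. 540.541ms @ 1 + 540.541ms (1)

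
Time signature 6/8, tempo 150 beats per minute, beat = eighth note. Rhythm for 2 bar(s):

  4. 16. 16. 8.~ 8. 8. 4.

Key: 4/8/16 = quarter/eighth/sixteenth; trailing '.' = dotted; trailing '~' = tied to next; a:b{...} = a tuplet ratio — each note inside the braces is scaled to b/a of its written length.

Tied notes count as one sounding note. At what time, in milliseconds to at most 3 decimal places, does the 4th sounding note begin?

1. 0.0ms @ 0 + 1200.0ms (3)
2. 1200.0ms @ 3 + 300.0ms (3/4)
3. 1500.0ms @ 15/4 + 300.0ms (3/4)
4. 1800.0ms @ 9/2 + 1200.0ms (3)
5. 3000.0ms @ 15/2 + 600.0ms (3/2)
6. 3600.0ms @ 9 + 1200.0ms (3)

note 4 onset = 9/2b = 1800.0ms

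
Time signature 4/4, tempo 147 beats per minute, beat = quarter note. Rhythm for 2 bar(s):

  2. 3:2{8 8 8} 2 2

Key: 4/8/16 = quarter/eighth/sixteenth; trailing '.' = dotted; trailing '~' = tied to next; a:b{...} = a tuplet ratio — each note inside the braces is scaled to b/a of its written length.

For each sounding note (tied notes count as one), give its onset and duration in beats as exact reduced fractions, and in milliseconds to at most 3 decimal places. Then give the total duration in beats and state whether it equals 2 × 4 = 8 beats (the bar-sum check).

1) 0.0ms=0b +1224.49ms=3b
2) 1224.49ms=3b +136.054ms=1/3b
3) 1360.544ms=10/3b +136.054ms=1/3b
4) 1496.599ms=11/3b +136.054ms=1/3b
5) 1632.653ms=4b +816.327ms=2b
6) 2448.98ms=6b +816.327ms=2b
Σ=8b of 8 (147bpm 4/4) — PASS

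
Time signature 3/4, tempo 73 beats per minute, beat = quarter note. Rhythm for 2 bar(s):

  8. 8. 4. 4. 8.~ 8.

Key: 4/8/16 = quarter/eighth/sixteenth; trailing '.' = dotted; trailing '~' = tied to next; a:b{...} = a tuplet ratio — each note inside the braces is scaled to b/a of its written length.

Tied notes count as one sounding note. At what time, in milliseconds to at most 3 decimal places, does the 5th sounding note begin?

note 5 onset = 9/2b = 3698.63ms

1. 0.0ms @ 0 + 616.438ms (3/4)
2. 616.438ms @ 3/4 + 616.438ms (3/4)
3. 1232.877ms @ 3/2 + 1232.877ms (3/2)
4. 2465.753ms @ 3 + 1232.877ms (3/2)
5. 3698.63ms @ 9/2 + 1232.877ms (3/2)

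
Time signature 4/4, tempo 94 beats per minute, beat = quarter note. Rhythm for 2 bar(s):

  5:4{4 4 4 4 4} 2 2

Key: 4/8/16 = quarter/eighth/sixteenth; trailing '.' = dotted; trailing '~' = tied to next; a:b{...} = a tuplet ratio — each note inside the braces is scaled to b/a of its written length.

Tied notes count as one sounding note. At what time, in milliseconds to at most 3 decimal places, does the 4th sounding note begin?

note 4 onset = 12/5b = 1531.915ms

1. 0.0ms @ 0 + 510.638ms (4/5)
2. 510.638ms @ 4/5 + 510.638ms (4/5)
3. 1021.277ms @ 8/5 + 510.638ms (4/5)
4. 1531.915ms @ 12/5 + 510.638ms (4/5)
5. 2042.553ms @ 16/5 + 510.638ms (4/5)
6. 2553.191ms @ 4 + 1276.596ms (2)
7. 3829.787ms @ 6 + 1276.596ms (2)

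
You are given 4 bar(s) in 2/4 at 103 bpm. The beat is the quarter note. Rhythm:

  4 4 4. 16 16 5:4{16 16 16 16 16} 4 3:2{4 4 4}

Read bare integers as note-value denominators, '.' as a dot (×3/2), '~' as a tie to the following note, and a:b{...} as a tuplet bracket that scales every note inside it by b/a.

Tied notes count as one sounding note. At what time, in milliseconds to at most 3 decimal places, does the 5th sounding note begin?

1. 0.0ms @ 0 + 582.524ms (1)
2. 582.524ms @ 1 + 582.524ms (1)
3. 1165.049ms @ 2 + 873.786ms (3/2)
4. 2038.835ms @ 7/2 + 145.631ms (1/4)
5. 2184.466ms @ 15/4 + 145.631ms (1/4)
6. 2330.097ms @ 4 + 116.505ms (1/5)
7. 2446.602ms @ 21/5 + 116.505ms (1/5)
8. 2563.107ms @ 22/5 + 116.505ms (1/5)
9. 2679.612ms @ 23/5 + 116.505ms (1/5)
10. 2796.117ms @ 24/5 + 116.505ms (1/5)
11. 2912.621ms @ 5 + 582.524ms (1)
12. 3495.146ms @ 6 + 388.35ms (2/3)
13. 3883.495ms @ 20/3 + 388.35ms (2/3)
14. 4271.845ms @ 22/3 + 388.35ms (2/3)

note 5 onset = 15/4b = 2184.466ms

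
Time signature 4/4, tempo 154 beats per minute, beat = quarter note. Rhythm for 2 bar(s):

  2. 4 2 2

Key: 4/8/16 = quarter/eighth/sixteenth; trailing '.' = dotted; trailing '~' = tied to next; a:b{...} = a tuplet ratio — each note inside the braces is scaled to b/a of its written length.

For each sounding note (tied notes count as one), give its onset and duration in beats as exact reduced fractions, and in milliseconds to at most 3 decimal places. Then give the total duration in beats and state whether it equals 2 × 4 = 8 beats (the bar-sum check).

1) 0.0ms=0b +1168.831ms=3b
2) 1168.831ms=3b +389.61ms=1b
3) 1558.442ms=4b +779.221ms=2b
4) 2337.662ms=6b +779.221ms=2b
Σ=8b of 8 (154bpm 4/4) — PASS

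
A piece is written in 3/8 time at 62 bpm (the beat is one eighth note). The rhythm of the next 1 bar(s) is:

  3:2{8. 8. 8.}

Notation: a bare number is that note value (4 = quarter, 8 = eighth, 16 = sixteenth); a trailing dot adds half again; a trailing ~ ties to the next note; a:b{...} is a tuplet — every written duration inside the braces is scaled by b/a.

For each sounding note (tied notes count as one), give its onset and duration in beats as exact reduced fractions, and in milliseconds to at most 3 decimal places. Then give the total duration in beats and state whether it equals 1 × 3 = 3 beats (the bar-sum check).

1) 0.0ms=0b +967.742ms=1b
2) 967.742ms=1b +967.742ms=1b
3) 1935.484ms=2b +967.742ms=1b
Σ=3b of 3 (62bpm 3/8) — PASS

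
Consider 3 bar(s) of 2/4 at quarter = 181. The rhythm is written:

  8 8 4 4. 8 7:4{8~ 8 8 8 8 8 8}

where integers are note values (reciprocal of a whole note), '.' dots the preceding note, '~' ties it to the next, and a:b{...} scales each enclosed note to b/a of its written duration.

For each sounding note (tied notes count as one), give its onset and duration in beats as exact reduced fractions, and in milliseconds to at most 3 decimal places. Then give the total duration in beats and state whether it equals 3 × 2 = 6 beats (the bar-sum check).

1) 0.0ms=0b +165.746ms=1/2b
2) 165.746ms=1/2b +165.746ms=1/2b
3) 331.492ms=1b +331.492ms=1b
4) 662.983ms=2b +497.238ms=3/2b
5) 1160.221ms=7/2b +165.746ms=1/2b
6) 1325.967ms=4b +189.424ms=4/7b
7) 1515.391ms=32/7b +94.712ms=2/7b
8) 1610.103ms=34/7b +94.712ms=2/7b
9) 1704.815ms=36/7b +94.712ms=2/7b
10) 1799.526ms=38/7b +94.712ms=2/7b
11) 1894.238ms=40/7b +94.712ms=2/7b
Σ=6b of 6 (181bpm 2/4) — PASS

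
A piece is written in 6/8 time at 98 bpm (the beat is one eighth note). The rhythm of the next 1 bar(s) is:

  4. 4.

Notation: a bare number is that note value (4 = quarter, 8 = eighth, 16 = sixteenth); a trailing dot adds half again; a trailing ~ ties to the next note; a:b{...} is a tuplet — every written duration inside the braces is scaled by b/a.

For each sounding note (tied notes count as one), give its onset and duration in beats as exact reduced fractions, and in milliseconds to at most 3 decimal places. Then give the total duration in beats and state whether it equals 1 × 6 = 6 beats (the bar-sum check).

1) 0.0ms=0b +1836.735ms=3b
2) 1836.735ms=3b +1836.735ms=3b
Σ=6b of 6 (98bpm 6/8) — PASS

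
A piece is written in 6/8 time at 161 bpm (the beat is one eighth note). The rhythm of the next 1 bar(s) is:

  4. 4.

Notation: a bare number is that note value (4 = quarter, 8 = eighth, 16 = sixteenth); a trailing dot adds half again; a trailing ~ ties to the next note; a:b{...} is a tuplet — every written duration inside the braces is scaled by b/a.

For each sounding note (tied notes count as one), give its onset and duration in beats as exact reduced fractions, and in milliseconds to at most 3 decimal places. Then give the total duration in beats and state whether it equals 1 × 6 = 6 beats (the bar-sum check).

1) 0.0ms=0b +1118.012ms=3b
2) 1118.012ms=3b +1118.012ms=3b
Σ=6b of 6 (161bpm 6/8) — PASS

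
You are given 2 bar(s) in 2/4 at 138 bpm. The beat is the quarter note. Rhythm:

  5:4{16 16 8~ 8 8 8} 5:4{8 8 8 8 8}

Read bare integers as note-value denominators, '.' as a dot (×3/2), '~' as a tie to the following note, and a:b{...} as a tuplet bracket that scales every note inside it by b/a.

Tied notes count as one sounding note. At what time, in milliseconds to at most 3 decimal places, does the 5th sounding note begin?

1. 0.0ms @ 0 + 86.957ms (1/5)
2. 86.957ms @ 1/5 + 86.957ms (1/5)
3. 173.913ms @ 2/5 + 347.826ms (4/5)
4. 521.739ms @ 6/5 + 173.913ms (2/5)
5. 695.652ms @ 8/5 + 173.913ms (2/5)
6. 869.565ms @ 2 + 173.913ms (2/5)
7. 1043.478ms @ 12/5 + 173.913ms (2/5)
8. 1217.391ms @ 14/5 + 173.913ms (2/5)
9. 1391.304ms @ 16/5 + 173.913ms (2/5)
10. 1565.217ms @ 18/5 + 173.913ms (2/5)

note 5 onset = 8/5b = 695.652ms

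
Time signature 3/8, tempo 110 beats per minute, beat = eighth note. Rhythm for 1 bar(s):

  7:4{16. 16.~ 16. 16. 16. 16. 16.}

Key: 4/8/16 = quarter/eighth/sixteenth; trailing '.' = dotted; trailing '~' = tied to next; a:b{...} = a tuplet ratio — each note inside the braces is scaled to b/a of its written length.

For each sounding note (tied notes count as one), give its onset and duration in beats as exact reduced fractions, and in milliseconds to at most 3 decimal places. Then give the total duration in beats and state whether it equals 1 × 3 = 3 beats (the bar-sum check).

1) 0.0ms=0b +233.766ms=3/7b
2) 233.766ms=3/7b +467.532ms=6/7b
3) 701.299ms=9/7b +233.766ms=3/7b
4) 935.065ms=12/7b +233.766ms=3/7b
5) 1168.831ms=15/7b +233.766ms=3/7b
6) 1402.597ms=18/7b +233.766ms=3/7b
Σ=3b of 3 (110bpm 3/8) — PASS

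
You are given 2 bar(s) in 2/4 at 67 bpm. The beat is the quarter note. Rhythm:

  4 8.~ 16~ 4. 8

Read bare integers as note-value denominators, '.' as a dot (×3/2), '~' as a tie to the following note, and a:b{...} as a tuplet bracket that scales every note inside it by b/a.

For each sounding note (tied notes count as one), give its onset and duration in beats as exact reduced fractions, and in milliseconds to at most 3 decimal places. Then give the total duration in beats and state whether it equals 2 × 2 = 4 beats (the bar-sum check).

1) 0.0ms=0b +895.522ms=1b
2) 895.522ms=1b +2238.806ms=5/2b
3) 3134.328ms=7/2b +447.761ms=1/2b
Σ=4b of 4 (67bpm 2/4) — PASS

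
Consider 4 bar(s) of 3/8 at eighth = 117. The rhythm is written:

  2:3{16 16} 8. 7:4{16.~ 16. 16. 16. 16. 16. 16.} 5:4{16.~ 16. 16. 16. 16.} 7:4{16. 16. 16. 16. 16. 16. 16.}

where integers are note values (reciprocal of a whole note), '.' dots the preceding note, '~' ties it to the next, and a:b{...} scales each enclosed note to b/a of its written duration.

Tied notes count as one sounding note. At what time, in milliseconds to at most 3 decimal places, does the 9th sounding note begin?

note 9 onset = 39/7b = 2857.143ms

1. 0.0ms @ 0 + 384.615ms (3/4)
2. 384.615ms @ 3/4 + 384.615ms (3/4)
3. 769.231ms @ 3/2 + 769.231ms (3/2)
4. 1538.462ms @ 3 + 439.56ms (6/7)
5. 1978.022ms @ 27/7 + 219.78ms (3/7)
6. 2197.802ms @ 30/7 + 219.78ms (3/7)
7. 2417.582ms @ 33/7 + 219.78ms (3/7)
8. 2637.363ms @ 36/7 + 219.78ms (3/7)
9. 2857.143ms @ 39/7 + 219.78ms (3/7)
10. 3076.923ms @ 6 + 615.385ms (6/5)
11. 3692.308ms @ 36/5 + 307.692ms (3/5)
12. 4000.0ms @ 39/5 + 307.692ms (3/5)
13. 4307.692ms @ 42/5 + 307.692ms (3/5)
14. 4615.385ms @ 9 + 219.78ms (3/7)
15. 4835.165ms @ 66/7 + 219.78ms (3/7)
16. 5054.945ms @ 69/7 + 219.78ms (3/7)
17. 5274.725ms @ 72/7 + 219.78ms (3/7)
18. 5494.505ms @ 75/7 + 219.78ms (3/7)
19. 5714.286ms @ 78/7 + 219.78ms (3/7)
20. 5934.066ms @ 81/7 + 219.78ms (3/7)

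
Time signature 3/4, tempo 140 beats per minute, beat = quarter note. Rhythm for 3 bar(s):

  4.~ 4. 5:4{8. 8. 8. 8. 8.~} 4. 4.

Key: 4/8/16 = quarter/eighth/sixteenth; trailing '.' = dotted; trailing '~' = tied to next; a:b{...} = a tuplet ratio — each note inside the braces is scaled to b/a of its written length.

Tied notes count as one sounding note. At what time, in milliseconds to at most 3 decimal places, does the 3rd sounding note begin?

note 3 onset = 18/5b = 1542.857ms

1. 0.0ms @ 0 + 1285.714ms (3)
2. 1285.714ms @ 3 + 257.143ms (3/5)
3. 1542.857ms @ 18/5 + 257.143ms (3/5)
4. 1800.0ms @ 21/5 + 257.143ms (3/5)
5. 2057.143ms @ 24/5 + 257.143ms (3/5)
6. 2314.286ms @ 27/5 + 900.0ms (21/10)
7. 3214.286ms @ 15/2 + 642.857ms (3/2)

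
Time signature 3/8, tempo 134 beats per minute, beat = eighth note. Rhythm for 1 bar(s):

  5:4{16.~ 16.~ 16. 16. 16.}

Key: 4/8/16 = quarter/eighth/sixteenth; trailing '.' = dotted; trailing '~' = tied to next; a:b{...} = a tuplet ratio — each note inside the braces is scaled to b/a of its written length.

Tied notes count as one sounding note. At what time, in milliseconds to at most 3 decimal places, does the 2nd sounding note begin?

1. 0.0ms @ 0 + 805.97ms (9/5)
2. 805.97ms @ 9/5 + 268.657ms (3/5)
3. 1074.627ms @ 12/5 + 268.657ms (3/5)

note 2 onset = 9/5b = 805.97ms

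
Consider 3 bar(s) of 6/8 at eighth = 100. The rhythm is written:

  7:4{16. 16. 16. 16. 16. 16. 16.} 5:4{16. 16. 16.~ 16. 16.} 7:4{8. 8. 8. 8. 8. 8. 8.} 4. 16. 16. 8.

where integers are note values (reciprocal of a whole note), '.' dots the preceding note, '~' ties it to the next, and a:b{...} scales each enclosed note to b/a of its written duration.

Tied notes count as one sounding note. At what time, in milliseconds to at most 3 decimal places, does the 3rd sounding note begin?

1. 0.0ms @ 0 + 257.143ms (3/7)
2. 257.143ms @ 3/7 + 257.143ms (3/7)
3. 514.286ms @ 6/7 + 257.143ms (3/7)
4. 771.429ms @ 9/7 + 257.143ms (3/7)
5. 1028.571ms @ 12/7 + 257.143ms (3/7)
6. 1285.714ms @ 15/7 + 257.143ms (3/7)
7. 1542.857ms @ 18/7 + 257.143ms (3/7)
8. 1800.0ms @ 3 + 360.0ms (3/5)
9. 2160.0ms @ 18/5 + 360.0ms (3/5)
10. 2520.0ms @ 21/5 + 720.0ms (6/5)
11. 3240.0ms @ 27/5 + 360.0ms (3/5)
12. 3600.0ms @ 6 + 514.286ms (6/7)
13. 4114.286ms @ 48/7 + 514.286ms (6/7)
14. 4628.571ms @ 54/7 + 514.286ms (6/7)
15. 5142.857ms @ 60/7 + 514.286ms (6/7)
16. 5657.143ms @ 66/7 + 514.286ms (6/7)
17. 6171.429ms @ 72/7 + 514.286ms (6/7)
18. 6685.714ms @ 78/7 + 514.286ms (6/7)
19. 7200.0ms @ 12 + 1800.0ms (3)
20. 9000.0ms @ 15 + 450.0ms (3/4)
21. 9450.0ms @ 63/4 + 450.0ms (3/4)
22. 9900.0ms @ 33/2 + 900.0ms (3/2)

note 3 onset = 6/7b = 514.286ms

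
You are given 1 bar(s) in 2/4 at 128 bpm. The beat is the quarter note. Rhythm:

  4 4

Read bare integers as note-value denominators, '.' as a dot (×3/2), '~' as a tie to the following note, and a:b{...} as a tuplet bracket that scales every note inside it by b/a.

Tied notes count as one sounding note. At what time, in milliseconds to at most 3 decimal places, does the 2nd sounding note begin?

note 2 onset = 1b = 468.75ms

1. 0.0ms @ 0 + 468.75ms (1)
2. 468.75ms @ 1 + 468.75ms (1)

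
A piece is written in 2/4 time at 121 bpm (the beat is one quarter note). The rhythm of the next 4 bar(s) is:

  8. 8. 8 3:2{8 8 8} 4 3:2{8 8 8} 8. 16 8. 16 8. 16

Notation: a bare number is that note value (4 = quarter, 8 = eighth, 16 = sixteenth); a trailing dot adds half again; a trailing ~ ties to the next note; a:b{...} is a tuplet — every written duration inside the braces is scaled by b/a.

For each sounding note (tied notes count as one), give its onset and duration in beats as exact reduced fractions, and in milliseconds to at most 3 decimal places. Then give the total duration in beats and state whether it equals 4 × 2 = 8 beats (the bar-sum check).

1) 0.0ms=0b +371.901ms=3/4b
2) 371.901ms=3/4b +371.901ms=3/4b
3) 743.802ms=3/2b +247.934ms=1/2b
4) 991.736ms=2b +165.289ms=1/3b
5) 1157.025ms=7/3b +165.289ms=1/3b
6) 1322.314ms=8/3b +165.289ms=1/3b
7) 1487.603ms=3b +495.868ms=1b
8) 1983.471ms=4b +165.289ms=1/3b
9) 2148.76ms=13/3b +165.289ms=1/3b
10) 2314.05ms=14/3b +165.289ms=1/3b
11) 2479.339ms=5b +371.901ms=3/4b
12) 2851.24ms=23/4b +123.967ms=1/4b
13) 2975.207ms=6b +371.901ms=3/4b
14) 3347.107ms=27/4b +123.967ms=1/4b
15) 3471.074ms=7b +371.901ms=3/4b
16) 3842.975ms=31/4b +123.967ms=1/4b
Σ=8b of 8 (121bpm 2/4) — PASS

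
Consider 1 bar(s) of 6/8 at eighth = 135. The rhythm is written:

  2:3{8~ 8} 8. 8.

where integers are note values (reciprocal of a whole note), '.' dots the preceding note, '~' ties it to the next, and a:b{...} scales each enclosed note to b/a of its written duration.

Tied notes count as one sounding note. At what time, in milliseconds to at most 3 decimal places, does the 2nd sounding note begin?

1. 0.0ms @ 0 + 1333.333ms (3)
2. 1333.333ms @ 3 + 666.667ms (3/2)
3. 2000.0ms @ 9/2 + 666.667ms (3/2)

note 2 onset = 3b = 1333.333ms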